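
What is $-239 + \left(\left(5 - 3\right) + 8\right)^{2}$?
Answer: $-139$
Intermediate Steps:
$-239 + \left(\left(5 - 3\right) + 8\right)^{2} = -239 + \left(2 + 8\right)^{2} = -239 + 10^{2} = -239 + 100 = -139$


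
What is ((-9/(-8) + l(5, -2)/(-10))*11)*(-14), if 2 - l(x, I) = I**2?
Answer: -4081/20 ≈ -204.05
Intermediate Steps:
l(x, I) = 2 - I**2
((-9/(-8) + l(5, -2)/(-10))*11)*(-14) = ((-9/(-8) + (2 - 1*(-2)**2)/(-10))*11)*(-14) = ((-9*(-1/8) + (2 - 1*4)*(-1/10))*11)*(-14) = ((9/8 + (2 - 4)*(-1/10))*11)*(-14) = ((9/8 - 2*(-1/10))*11)*(-14) = ((9/8 + 1/5)*11)*(-14) = ((53/40)*11)*(-14) = (583/40)*(-14) = -4081/20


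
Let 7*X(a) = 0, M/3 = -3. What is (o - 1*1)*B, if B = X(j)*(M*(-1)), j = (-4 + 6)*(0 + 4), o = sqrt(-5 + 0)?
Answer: 0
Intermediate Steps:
o = I*sqrt(5) (o = sqrt(-5) = I*sqrt(5) ≈ 2.2361*I)
M = -9 (M = 3*(-3) = -9)
j = 8 (j = 2*4 = 8)
X(a) = 0 (X(a) = (1/7)*0 = 0)
B = 0 (B = 0*(-9*(-1)) = 0*9 = 0)
(o - 1*1)*B = (I*sqrt(5) - 1*1)*0 = (I*sqrt(5) - 1)*0 = (-1 + I*sqrt(5))*0 = 0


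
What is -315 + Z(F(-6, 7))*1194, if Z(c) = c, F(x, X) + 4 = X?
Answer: 3267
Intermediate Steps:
F(x, X) = -4 + X
-315 + Z(F(-6, 7))*1194 = -315 + (-4 + 7)*1194 = -315 + 3*1194 = -315 + 3582 = 3267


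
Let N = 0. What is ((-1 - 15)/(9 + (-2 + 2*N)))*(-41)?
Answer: 656/7 ≈ 93.714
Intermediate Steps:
((-1 - 15)/(9 + (-2 + 2*N)))*(-41) = ((-1 - 15)/(9 + (-2 + 2*0)))*(-41) = -16/(9 + (-2 + 0))*(-41) = -16/(9 - 2)*(-41) = -16/7*(-41) = 656/7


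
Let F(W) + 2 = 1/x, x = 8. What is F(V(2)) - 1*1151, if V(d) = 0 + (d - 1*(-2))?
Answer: -9223/8 ≈ -1152.9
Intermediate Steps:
V(d) = 2 + d (V(d) = 0 + (d + 2) = 0 + (2 + d) = 2 + d)
F(W) = -15/8 (F(W) = -2 + 1/8 = -15/8)
F(V(2)) - 1*1151 = -15/8 - 1*1151 = -15/8 - 1151 = -9223/8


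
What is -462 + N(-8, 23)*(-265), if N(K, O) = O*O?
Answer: -140647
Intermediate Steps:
N(K, O) = O²
-462 + N(-8, 23)*(-265) = -462 + 23²*(-265) = -462 + 529*(-265) = -462 - 140185 = -140647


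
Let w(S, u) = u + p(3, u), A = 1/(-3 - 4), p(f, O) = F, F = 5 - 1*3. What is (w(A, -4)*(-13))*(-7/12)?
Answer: -91/6 ≈ -15.167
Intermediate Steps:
F = 2 (F = 5 - 3 = 2)
p(f, O) = 2
A = -1/7 (A = 1/(-7) = -1/7 ≈ -0.14286)
w(S, u) = 2 + u (w(S, u) = u + 2 = 2 + u)
(w(A, -4)*(-13))*(-7/12) = ((2 - 4)*(-13))*(-7/12) = (-2*(-13))*(-7*1/12) = 26*(-7/12) = -91/6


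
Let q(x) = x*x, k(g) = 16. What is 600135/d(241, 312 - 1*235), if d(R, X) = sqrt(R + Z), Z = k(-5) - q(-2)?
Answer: 600135*sqrt(253)/253 ≈ 37730.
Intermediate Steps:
q(x) = x**2
Z = 12 (Z = 16 - 1*(-2)**2 = 16 - 1*4 = 16 - 4 = 12)
d(R, X) = sqrt(12 + R) (d(R, X) = sqrt(R + 12) = sqrt(12 + R))
600135/d(241, 312 - 1*235) = 600135/(sqrt(12 + 241)) = 600135/(sqrt(253)) = 600135*(sqrt(253)/253) = 600135*sqrt(253)/253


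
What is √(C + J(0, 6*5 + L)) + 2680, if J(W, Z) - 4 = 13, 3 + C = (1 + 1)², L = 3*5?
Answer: 2680 + 3*√2 ≈ 2684.2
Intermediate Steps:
L = 15
C = 1 (C = -3 + (1 + 1)² = -3 + 2² = -3 + 4 = 1)
J(W, Z) = 17 (J(W, Z) = 4 + 13 = 17)
√(C + J(0, 6*5 + L)) + 2680 = √(1 + 17) + 2680 = √18 + 2680 = 3*√2 + 2680 = 2680 + 3*√2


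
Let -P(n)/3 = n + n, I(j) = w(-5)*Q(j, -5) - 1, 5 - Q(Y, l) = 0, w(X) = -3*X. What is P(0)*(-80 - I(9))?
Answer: 0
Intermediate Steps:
Q(Y, l) = 5 (Q(Y, l) = 5 - 1*0 = 5 + 0 = 5)
I(j) = 74 (I(j) = -3*(-5)*5 - 1 = 15*5 - 1 = 75 - 1 = 74)
P(n) = -6*n (P(n) = -3*(n + n) = -6*n)
P(0)*(-80 - I(9)) = (-6*0)*(-80 - 1*74) = 0*(-80 - 74) = 0*(-154) = 0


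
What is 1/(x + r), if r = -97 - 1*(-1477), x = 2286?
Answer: 1/3666 ≈ 0.00027278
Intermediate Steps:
r = 1380 (r = -97 + 1477 = 1380)
1/(x + r) = 1/(2286 + 1380) = 1/3666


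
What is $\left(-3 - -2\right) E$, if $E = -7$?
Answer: $7$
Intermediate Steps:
$\left(-3 - -2\right) E = \left(-3 - -2\right) \left(-7\right) = \left(-3 + 2\right) \left(-7\right) = \left(-1\right) \left(-7\right) = 7$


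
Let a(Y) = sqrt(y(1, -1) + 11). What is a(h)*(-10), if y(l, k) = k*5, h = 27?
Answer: -10*sqrt(6) ≈ -24.495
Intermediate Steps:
y(l, k) = 5*k
a(Y) = sqrt(6) (a(Y) = sqrt(5*(-1) + 11) = sqrt(-5 + 11) = sqrt(6))
a(h)*(-10) = sqrt(6)*(-10) = -10*sqrt(6)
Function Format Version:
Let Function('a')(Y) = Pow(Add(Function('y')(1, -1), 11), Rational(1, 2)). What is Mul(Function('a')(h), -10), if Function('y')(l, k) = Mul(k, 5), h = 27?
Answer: Mul(-10, Pow(6, Rational(1, 2))) ≈ -24.495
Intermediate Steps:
Function('y')(l, k) = Mul(5, k)
Function('a')(Y) = Pow(6, Rational(1, 2)) (Function('a')(Y) = Pow(Add(Mul(5, -1), 11), Rational(1, 2)) = Pow(Add(-5, 11), Rational(1, 2)) = Pow(6, Rational(1, 2)))
Mul(Function('a')(h), -10) = Mul(Pow(6, Rational(1, 2)), -10) = Mul(-10, Pow(6, Rational(1, 2)))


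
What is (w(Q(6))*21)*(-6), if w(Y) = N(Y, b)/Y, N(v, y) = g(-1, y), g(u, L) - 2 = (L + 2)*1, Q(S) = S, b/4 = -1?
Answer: 0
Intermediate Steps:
b = -4 (b = 4*(-1) = -4)
g(u, L) = 4 + L (g(u, L) = 2 + (L + 2)*1 = 2 + (2 + L)*1 = 2 + (2 + L) = 4 + L)
N(v, y) = 4 + y
w(Y) = 0 (w(Y) = (4 - 4)/Y = 0/Y = 0)
(w(Q(6))*21)*(-6) = (0*21)*(-6) = 0*(-6) = 0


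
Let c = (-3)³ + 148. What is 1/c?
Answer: 1/121 ≈ 0.0082645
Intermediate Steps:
c = 121 (c = -27 + 148 = 121)
1/c = 1/121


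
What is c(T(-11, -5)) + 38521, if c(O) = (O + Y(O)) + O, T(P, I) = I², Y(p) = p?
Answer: 38596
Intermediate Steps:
c(O) = 3*O (c(O) = (O + O) + O = 2*O + O = 3*O)
c(T(-11, -5)) + 38521 = 3*(-5)² + 38521 = 3*25 + 38521 = 75 + 38521 = 38596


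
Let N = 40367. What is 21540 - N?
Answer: -18827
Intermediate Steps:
21540 - N = 21540 - 1*40367 = 21540 - 40367 = -18827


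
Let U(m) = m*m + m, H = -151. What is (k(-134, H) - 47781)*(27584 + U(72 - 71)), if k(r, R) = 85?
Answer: -1315741856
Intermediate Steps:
U(m) = m + m**2 (U(m) = m**2 + m = m + m**2)
(k(-134, H) - 47781)*(27584 + U(72 - 71)) = (85 - 47781)*(27584 + (72 - 71)*(1 + (72 - 71))) = -47696*(27584 + 1*(1 + 1)) = -47696*(27584 + 1*2) = -47696*(27584 + 2) = -47696*27586 = -1315741856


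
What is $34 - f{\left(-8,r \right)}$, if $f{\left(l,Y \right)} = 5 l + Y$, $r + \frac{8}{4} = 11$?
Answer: $65$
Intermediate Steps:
$r = 9$ ($r = -2 + 11 = 9$)
$f{\left(l,Y \right)} = Y + 5 l$
$34 - f{\left(-8,r \right)} = 34 - \left(9 + 5 \left(-8\right)\right) = 34 - \left(9 - 40\right) = 34 - -31 = 34 + 31 = 65$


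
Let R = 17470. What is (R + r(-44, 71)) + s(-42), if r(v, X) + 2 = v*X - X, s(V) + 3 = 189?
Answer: 14459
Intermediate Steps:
s(V) = 186 (s(V) = -3 + 189 = 186)
r(v, X) = -2 - X + X*v (r(v, X) = -2 + (v*X - X) = -2 + (X*v - X) = -2 + (-X + X*v) = -2 - X + X*v)
(R + r(-44, 71)) + s(-42) = (17470 + (-2 - 1*71 + 71*(-44))) + 186 = (17470 + (-2 - 71 - 3124)) + 186 = (17470 - 3197) + 186 = 14273 + 186 = 14459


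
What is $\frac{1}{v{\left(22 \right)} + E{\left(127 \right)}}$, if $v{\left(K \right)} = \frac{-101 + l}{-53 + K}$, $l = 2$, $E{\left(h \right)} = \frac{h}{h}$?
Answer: $\frac{31}{130} \approx 0.23846$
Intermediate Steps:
$E{\left(h \right)} = 1$
$v{\left(K \right)} = - \frac{99}{-53 + K}$ ($v{\left(K \right)} = \frac{-101 + 2}{-53 + K} = - \frac{99}{-53 + K}$)
$\frac{1}{v{\left(22 \right)} + E{\left(127 \right)}} = \frac{1}{- \frac{99}{-53 + 22} + 1} = \frac{1}{- \frac{99}{-31} + 1} = \frac{1}{\left(-99\right) \left(- \frac{1}{31}\right) + 1} = \frac{1}{\frac{99}{31} + 1} = \frac{1}{\frac{130}{31}} = \frac{31}{130}$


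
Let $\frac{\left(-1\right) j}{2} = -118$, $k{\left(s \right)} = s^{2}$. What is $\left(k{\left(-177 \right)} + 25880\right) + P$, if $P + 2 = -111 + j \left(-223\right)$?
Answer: $4468$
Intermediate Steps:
$j = 236$ ($j = \left(-2\right) \left(-118\right) = 236$)
$P = -52741$ ($P = -2 + \left(-111 + 236 \left(-223\right)\right) = -2 - 52739 = -52741$)
$\left(k{\left(-177 \right)} + 25880\right) + P = \left(\left(-177\right)^{2} + 25880\right) - 52741 = \left(31329 + 25880\right) - 52741 = 57209 - 52741 = 4468$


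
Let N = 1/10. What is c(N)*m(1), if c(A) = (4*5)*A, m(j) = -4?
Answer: -8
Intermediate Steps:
N = ⅒ ≈ 0.10000
c(A) = 20*A
c(N)*m(1) = (20*(⅒))*(-4) = 2*(-4) = -8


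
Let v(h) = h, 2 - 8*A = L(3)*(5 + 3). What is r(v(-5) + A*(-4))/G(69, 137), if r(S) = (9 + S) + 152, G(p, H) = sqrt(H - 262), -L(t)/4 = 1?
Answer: -139*I*sqrt(5)/25 ≈ -12.433*I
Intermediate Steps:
L(t) = -4 (L(t) = -4*1 = -4)
A = 17/4 (A = 1/4 - (-1)*(5 + 3)/2 = 1/4 - (-1)*8/2 = 1/4 - 1/8*(-32) = 1/4 + 4 = 17/4 ≈ 4.2500)
G(p, H) = sqrt(-262 + H)
r(S) = 161 + S
r(v(-5) + A*(-4))/G(69, 137) = (161 + (-5 + (17/4)*(-4)))/(sqrt(-262 + 137)) = (161 + (-5 - 17))/(sqrt(-125)) = (161 - 22)/((5*I*sqrt(5))) = 139*(-I*sqrt(5)/25) = -139*I*sqrt(5)/25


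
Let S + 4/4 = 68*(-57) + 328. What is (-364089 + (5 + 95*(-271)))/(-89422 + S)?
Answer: 389829/92971 ≈ 4.1930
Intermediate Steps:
S = -3549 (S = -1 + (68*(-57) + 328) = -1 + (-3876 + 328) = -1 - 3548 = -3549)
(-364089 + (5 + 95*(-271)))/(-89422 + S) = (-364089 + (5 + 95*(-271)))/(-89422 - 3549) = (-364089 + (5 - 25745))/(-92971) = (-364089 - 25740)*(-1/92971) = -389829*(-1/92971) = 389829/92971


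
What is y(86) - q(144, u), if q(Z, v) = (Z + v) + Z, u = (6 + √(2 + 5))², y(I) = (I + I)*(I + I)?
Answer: 29253 - 12*√7 ≈ 29221.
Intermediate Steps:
y(I) = 4*I² (y(I) = (2*I)*(2*I) = 4*I²)
u = (6 + √7)² ≈ 74.749
q(Z, v) = v + 2*Z
y(86) - q(144, u) = 4*86² - ((6 + √7)² + 2*144) = 4*7396 - ((6 + √7)² + 288) = 29584 - (288 + (6 + √7)²) = 29584 + (-288 - (6 + √7)²) = 29296 - (6 + √7)²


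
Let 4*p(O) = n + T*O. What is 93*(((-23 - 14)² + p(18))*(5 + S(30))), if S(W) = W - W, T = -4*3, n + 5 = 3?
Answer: 1222485/2 ≈ 6.1124e+5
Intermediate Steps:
n = -2 (n = -5 + 3 = -2)
T = -12
S(W) = 0
p(O) = -½ - 3*O (p(O) = (-2 - 12*O)/4 = -½ - 3*O)
93*(((-23 - 14)² + p(18))*(5 + S(30))) = 93*(((-23 - 14)² + (-½ - 3*18))*(5 + 0)) = 93*(((-37)² + (-½ - 54))*5) = 93*((1369 - 109/2)*5) = 93*((2629/2)*5) = 93*(13145/2) = 1222485/2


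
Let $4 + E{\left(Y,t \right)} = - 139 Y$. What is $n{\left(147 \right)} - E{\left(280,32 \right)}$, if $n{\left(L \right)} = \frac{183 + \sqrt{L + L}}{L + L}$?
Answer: $\frac{3814613}{98} + \frac{\sqrt{6}}{42} \approx 38925.0$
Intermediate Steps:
$E{\left(Y,t \right)} = -4 - 139 Y$
$n{\left(L \right)} = \frac{183 + \sqrt{2} \sqrt{L}}{2 L}$ ($n{\left(L \right)} = \frac{183 + \sqrt{2 L}}{2 L} = \left(183 + \sqrt{2} \sqrt{L}\right) \frac{1}{2 L} = \frac{183 + \sqrt{2} \sqrt{L}}{2 L}$)
$n{\left(147 \right)} - E{\left(280,32 \right)} = \left(\frac{183}{2 \cdot 147} + \frac{\sqrt{2}}{2 \cdot 7 \sqrt{3}}\right) - \left(-4 - 38920\right) = \left(\frac{183}{2} \cdot \frac{1}{147} + \frac{\sqrt{2} \frac{\sqrt{3}}{21}}{2}\right) - \left(-4 - 38920\right) = \left(\frac{61}{98} + \frac{\sqrt{6}}{42}\right) - -38924 = \left(\frac{61}{98} + \frac{\sqrt{6}}{42}\right) + 38924 = \frac{3814613}{98} + \frac{\sqrt{6}}{42}$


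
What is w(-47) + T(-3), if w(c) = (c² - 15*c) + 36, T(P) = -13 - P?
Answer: 2940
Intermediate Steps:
w(c) = 36 + c² - 15*c
w(-47) + T(-3) = (36 + (-47)² - 15*(-47)) + (-13 - 1*(-3)) = (36 + 2209 + 705) + (-13 + 3) = 2950 - 10 = 2940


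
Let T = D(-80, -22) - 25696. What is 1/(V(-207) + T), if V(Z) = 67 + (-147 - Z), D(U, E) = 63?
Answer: -1/25506 ≈ -3.9206e-5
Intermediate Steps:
V(Z) = -80 - Z
T = -25633 (T = 63 - 25696 = -25633)
1/(V(-207) + T) = 1/((-80 - 1*(-207)) - 25633) = 1/((-80 + 207) - 25633) = 1/(127 - 25633) = 1/(-25506) = -1/25506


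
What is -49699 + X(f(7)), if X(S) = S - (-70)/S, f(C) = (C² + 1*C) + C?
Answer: -446714/9 ≈ -49635.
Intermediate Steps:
f(C) = C² + 2*C (f(C) = (C² + C) + C = (C + C²) + C = C² + 2*C)
X(S) = S + 70/S
-49699 + X(f(7)) = -49699 + (7*(2 + 7) + 70/((7*(2 + 7)))) = -49699 + (7*9 + 70/((7*9))) = -49699 + (63 + 70/63) = -49699 + (63 + 70*(1/63)) = -49699 + (63 + 10/9) = -49699 + 577/9 = -446714/9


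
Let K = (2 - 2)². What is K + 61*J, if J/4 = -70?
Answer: -17080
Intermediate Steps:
J = -280 (J = 4*(-70) = -280)
K = 0 (K = 0² = 0)
K + 61*J = 0 + 61*(-280) = 0 - 17080 = -17080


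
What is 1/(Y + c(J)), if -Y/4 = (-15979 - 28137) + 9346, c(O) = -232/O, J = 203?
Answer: 7/973552 ≈ 7.1902e-6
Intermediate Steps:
Y = 139080 (Y = -4*((-15979 - 28137) + 9346) = -4*(-44116 + 9346) = -4*(-34770) = 139080)
1/(Y + c(J)) = 1/(139080 - 232/203) = 1/(139080 - 232*1/203) = 1/(139080 - 8/7) = 1/(973552/7) = 7/973552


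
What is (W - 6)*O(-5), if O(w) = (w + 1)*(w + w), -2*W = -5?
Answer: -140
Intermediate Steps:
W = 5/2 (W = -½*(-5) = 5/2 ≈ 2.5000)
O(w) = 2*w*(1 + w) (O(w) = (1 + w)*(2*w) = 2*w*(1 + w))
(W - 6)*O(-5) = (5/2 - 6)*(2*(-5)*(1 - 5)) = -7*(-5)*(-4) = -7/2*40 = -140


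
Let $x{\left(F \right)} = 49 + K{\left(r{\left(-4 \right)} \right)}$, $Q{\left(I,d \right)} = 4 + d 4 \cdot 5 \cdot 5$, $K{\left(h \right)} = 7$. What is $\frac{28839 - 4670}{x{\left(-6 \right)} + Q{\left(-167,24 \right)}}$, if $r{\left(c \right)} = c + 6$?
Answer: $\frac{24169}{2460} \approx 9.8248$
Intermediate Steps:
$r{\left(c \right)} = 6 + c$
$Q{\left(I,d \right)} = 4 + 100 d$ ($Q{\left(I,d \right)} = 4 + d 20 \cdot 5 = 4 + d 100 = 4 + 100 d$)
$x{\left(F \right)} = 56$ ($x{\left(F \right)} = 49 + 7 = 56$)
$\frac{28839 - 4670}{x{\left(-6 \right)} + Q{\left(-167,24 \right)}} = \frac{28839 - 4670}{56 + \left(4 + 100 \cdot 24\right)} = \frac{24169}{56 + \left(4 + 2400\right)} = \frac{24169}{56 + 2404} = \frac{24169}{2460}$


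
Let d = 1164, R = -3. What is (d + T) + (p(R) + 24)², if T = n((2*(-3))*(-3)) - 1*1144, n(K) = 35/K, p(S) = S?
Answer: 8333/18 ≈ 462.94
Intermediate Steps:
T = -20557/18 (T = 35/(((2*(-3))*(-3))) - 1*1144 = 35/((-6*(-3))) - 1144 = 35/18 - 1144 = -20557/18 ≈ -1142.1)
(d + T) + (p(R) + 24)² = (1164 - 20557/18) + (-3 + 24)² = 395/18 + 21² = 395/18 + 441 = 8333/18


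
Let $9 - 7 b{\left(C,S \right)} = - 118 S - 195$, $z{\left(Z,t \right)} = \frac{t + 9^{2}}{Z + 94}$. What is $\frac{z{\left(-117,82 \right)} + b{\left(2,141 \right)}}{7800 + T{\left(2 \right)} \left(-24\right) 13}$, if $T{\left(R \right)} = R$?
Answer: $\frac{55175}{165048} \approx 0.3343$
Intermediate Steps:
$z{\left(Z,t \right)} = \frac{81 + t}{94 + Z}$ ($z{\left(Z,t \right)} = \frac{t + 81}{94 + Z} = \frac{81 + t}{94 + Z}$)
$b{\left(C,S \right)} = \frac{204}{7} + \frac{118 S}{7}$ ($b{\left(C,S \right)} = \frac{9}{7} - \frac{- 118 S - 195}{7} = \frac{9}{7} - \frac{-195 - 118 S}{7} = \frac{9}{7} + \left(\frac{195}{7} + \frac{118 S}{7}\right) = \frac{204}{7} + \frac{118 S}{7}$)
$\frac{z{\left(-117,82 \right)} + b{\left(2,141 \right)}}{7800 + T{\left(2 \right)} \left(-24\right) 13} = \frac{\frac{81 + 82}{94 - 117} + \left(\frac{204}{7} + \frac{118}{7} \cdot 141\right)}{7800 + 2 \left(-24\right) 13} = \frac{\frac{1}{-23} \cdot 163 + \left(\frac{204}{7} + \frac{16638}{7}\right)}{7800 - 624} = \frac{\left(- \frac{1}{23}\right) 163 + 2406}{7800 - 624} = \frac{- \frac{163}{23} + 2406}{7176} = \frac{55175}{23} \cdot \frac{1}{7176} = \frac{55175}{165048}$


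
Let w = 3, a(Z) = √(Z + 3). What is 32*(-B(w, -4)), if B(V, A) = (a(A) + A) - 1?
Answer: 160 - 32*I ≈ 160.0 - 32.0*I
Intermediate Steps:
a(Z) = √(3 + Z)
B(V, A) = -1 + A + √(3 + A) (B(V, A) = (√(3 + A) + A) - 1 = (A + √(3 + A)) - 1 = -1 + A + √(3 + A))
32*(-B(w, -4)) = 32*(-(-1 - 4 + √(3 - 4))) = 32*(-(-1 - 4 + √(-1))) = 32*(-(-1 - 4 + I)) = 32*(-(-5 + I)) = 32*(5 - I) = 160 - 32*I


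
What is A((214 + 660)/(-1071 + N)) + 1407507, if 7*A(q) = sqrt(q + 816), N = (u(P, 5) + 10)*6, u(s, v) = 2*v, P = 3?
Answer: 1407507 + sqrt(737160042)/6657 ≈ 1.4075e+6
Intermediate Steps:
N = 120 (N = (2*5 + 10)*6 = (10 + 10)*6 = 20*6 = 120)
A(q) = sqrt(816 + q)/7 (A(q) = sqrt(q + 816)/7 = sqrt(816 + q)/7)
A((214 + 660)/(-1071 + N)) + 1407507 = sqrt(816 + (214 + 660)/(-1071 + 120))/7 + 1407507 = sqrt(816 + 874/(-951))/7 + 1407507 = sqrt(816 + 874*(-1/951))/7 + 1407507 = sqrt(816 - 874/951)/7 + 1407507 = sqrt(775142/951)/7 + 1407507 = (sqrt(737160042)/951)/7 + 1407507 = sqrt(737160042)/6657 + 1407507 = 1407507 + sqrt(737160042)/6657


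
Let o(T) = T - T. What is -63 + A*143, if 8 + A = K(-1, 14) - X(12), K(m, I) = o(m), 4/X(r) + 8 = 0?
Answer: -2271/2 ≈ -1135.5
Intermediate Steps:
o(T) = 0
X(r) = -½ (X(r) = 4/(-8 + 0) = 4/(-8) = 4*(-⅛) = -½)
K(m, I) = 0
A = -15/2 (A = -8 + (0 - 1*(-½)) = -8 + (0 + ½) = -8 + ½ = -15/2 ≈ -7.5000)
-63 + A*143 = -63 - 15/2*143 = -63 - 2145/2 = -2271/2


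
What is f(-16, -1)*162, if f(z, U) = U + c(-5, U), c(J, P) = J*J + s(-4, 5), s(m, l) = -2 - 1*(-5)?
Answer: 4374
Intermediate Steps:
s(m, l) = 3 (s(m, l) = -2 + 5 = 3)
c(J, P) = 3 + J**2 (c(J, P) = J*J + 3 = J**2 + 3 = 3 + J**2)
f(z, U) = 28 + U (f(z, U) = U + (3 + (-5)**2) = U + (3 + 25) = U + 28 = 28 + U)
f(-16, -1)*162 = (28 - 1)*162 = 27*162 = 4374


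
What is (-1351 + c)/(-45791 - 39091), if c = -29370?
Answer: 30721/84882 ≈ 0.36193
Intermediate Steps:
(-1351 + c)/(-45791 - 39091) = (-1351 - 29370)/(-45791 - 39091) = -30721/(-84882) = -30721*(-1/84882) = 30721/84882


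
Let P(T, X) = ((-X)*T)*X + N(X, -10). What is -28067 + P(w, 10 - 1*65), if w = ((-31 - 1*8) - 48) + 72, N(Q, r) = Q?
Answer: 17253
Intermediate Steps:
w = -15 (w = ((-31 - 8) - 48) + 72 = (-39 - 48) + 72 = -87 + 72 = -15)
P(T, X) = X - T*X**2 (P(T, X) = ((-X)*T)*X + X = (-T*X)*X + X = -T*X**2 + X = X - T*X**2)
-28067 + P(w, 10 - 1*65) = -28067 + (10 - 1*65)*(1 - 1*(-15)*(10 - 1*65)) = -28067 + (10 - 65)*(1 - 1*(-15)*(10 - 65)) = -28067 - 55*(1 - 1*(-15)*(-55)) = -28067 - 55*(1 - 825) = -28067 - 55*(-824) = -28067 + 45320 = 17253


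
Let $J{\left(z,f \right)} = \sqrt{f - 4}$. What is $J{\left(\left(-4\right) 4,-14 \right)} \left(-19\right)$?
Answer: $- 57 i \sqrt{2} \approx - 80.61 i$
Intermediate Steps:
$J{\left(z,f \right)} = \sqrt{-4 + f}$
$J{\left(\left(-4\right) 4,-14 \right)} \left(-19\right) = \sqrt{-4 - 14} \left(-19\right) = \sqrt{-18} \left(-19\right) = 3 i \sqrt{2} \left(-19\right) = - 57 i \sqrt{2}$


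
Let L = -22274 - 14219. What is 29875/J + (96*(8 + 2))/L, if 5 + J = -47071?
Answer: -1135421335/1717944468 ≈ -0.66092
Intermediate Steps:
J = -47076 (J = -5 - 47071 = -47076)
L = -36493
29875/J + (96*(8 + 2))/L = 29875/(-47076) + (96*(8 + 2))/(-36493) = 29875*(-1/47076) + (96*10)*(-1/36493) = -29875/47076 + 960*(-1/36493) = -29875/47076 - 960/36493 = -1135421335/1717944468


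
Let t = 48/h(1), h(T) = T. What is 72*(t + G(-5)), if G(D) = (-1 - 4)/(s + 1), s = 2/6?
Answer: 3186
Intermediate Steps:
s = ⅓ (s = 2*(⅙) = ⅓ ≈ 0.33333)
G(D) = -15/4 (G(D) = (-1 - 4)/(⅓ + 1) = -5/4/3 = -5*¾ = -15/4)
t = 48 (t = 48/1 = 48*1 = 48)
72*(t + G(-5)) = 72*(48 - 15/4) = 72*(177/4) = 3186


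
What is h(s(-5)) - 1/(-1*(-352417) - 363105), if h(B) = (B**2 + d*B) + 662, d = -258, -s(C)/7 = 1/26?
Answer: 1321349593/1806272 ≈ 731.53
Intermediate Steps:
s(C) = -7/26
h(B) = 662 + B**2 - 258*B (h(B) = (B**2 - 258*B) + 662 = 662 + B**2 - 258*B)
h(s(-5)) - 1/(-1*(-352417) - 363105) = (662 + (-7/26)**2 - 258*(-7/26)) - 1/(-1*(-352417) - 363105) = (662 + 49/676 + 903/13) - 1/(352417 - 363105) = 494517/676 - 1/(-10688) = 494517/676 - 1*(-1/10688) = 494517/676 + 1/10688 = 1321349593/1806272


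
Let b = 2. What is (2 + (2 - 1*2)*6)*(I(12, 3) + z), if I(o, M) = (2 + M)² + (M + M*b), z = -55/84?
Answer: 2801/42 ≈ 66.690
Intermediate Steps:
z = -55/84 (z = -55*1/84 = -55/84 ≈ -0.65476)
I(o, M) = (2 + M)² + 3*M (I(o, M) = (2 + M)² + (M + M*2) = (2 + M)² + (M + 2*M) = (2 + M)² + 3*M)
(2 + (2 - 1*2)*6)*(I(12, 3) + z) = (2 + (2 - 1*2)*6)*(((2 + 3)² + 3*3) - 55/84) = (2 + (2 - 2)*6)*((5² + 9) - 55/84) = (2 + 0*6)*((25 + 9) - 55/84) = (2 + 0)*(34 - 55/84) = 2*(2801/84) = 2801/42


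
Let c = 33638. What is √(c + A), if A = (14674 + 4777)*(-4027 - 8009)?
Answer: I*√234078598 ≈ 15300.0*I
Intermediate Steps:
A = -234112236 (A = 19451*(-12036) = -234112236)
√(c + A) = √(33638 - 234112236) = √(-234078598) = I*√234078598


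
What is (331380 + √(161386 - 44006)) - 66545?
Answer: 264835 + 2*√29345 ≈ 2.6518e+5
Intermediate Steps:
(331380 + √(161386 - 44006)) - 66545 = (331380 + √117380) - 66545 = (331380 + 2*√29345) - 66545 = 264835 + 2*√29345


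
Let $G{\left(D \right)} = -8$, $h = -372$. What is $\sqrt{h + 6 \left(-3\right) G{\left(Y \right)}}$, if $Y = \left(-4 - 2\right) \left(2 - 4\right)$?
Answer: $2 i \sqrt{57} \approx 15.1 i$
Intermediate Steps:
$Y = 12$ ($Y = \left(-6\right) \left(-2\right) = 12$)
$\sqrt{h + 6 \left(-3\right) G{\left(Y \right)}} = \sqrt{-372 + 6 \left(-3\right) \left(-8\right)} = \sqrt{-372 - -144} = \sqrt{-372 + 144} = \sqrt{-228} = 2 i \sqrt{57}$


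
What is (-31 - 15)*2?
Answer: -92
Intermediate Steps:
(-31 - 15)*2 = -46*2 = -92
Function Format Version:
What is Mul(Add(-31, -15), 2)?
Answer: -92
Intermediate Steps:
Mul(Add(-31, -15), 2) = Mul(-46, 2) = -92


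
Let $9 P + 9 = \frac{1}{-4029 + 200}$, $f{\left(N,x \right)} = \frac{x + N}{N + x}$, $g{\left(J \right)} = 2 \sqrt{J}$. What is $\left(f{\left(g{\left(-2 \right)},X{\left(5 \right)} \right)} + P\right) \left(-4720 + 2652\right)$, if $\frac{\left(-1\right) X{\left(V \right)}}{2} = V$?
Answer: $\frac{2068}{34461} \approx 0.06001$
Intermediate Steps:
$X{\left(V \right)} = - 2 V$
$f{\left(N,x \right)} = 1$ ($f{\left(N,x \right)} = \frac{N + x}{N + x} = 1$)
$P = - \frac{34462}{34461}$ ($P = -1 + \frac{1}{9 \left(-4029 + 200\right)} = -1 + \frac{1}{9 \left(-3829\right)} = -1 + \frac{1}{9} \left(- \frac{1}{3829}\right) = -1 - \frac{1}{34461} = - \frac{34462}{34461} \approx -1.0$)
$\left(f{\left(g{\left(-2 \right)},X{\left(5 \right)} \right)} + P\right) \left(-4720 + 2652\right) = \left(1 - \frac{34462}{34461}\right) \left(-4720 + 2652\right) = \left(- \frac{1}{34461}\right) \left(-2068\right) = \frac{2068}{34461}$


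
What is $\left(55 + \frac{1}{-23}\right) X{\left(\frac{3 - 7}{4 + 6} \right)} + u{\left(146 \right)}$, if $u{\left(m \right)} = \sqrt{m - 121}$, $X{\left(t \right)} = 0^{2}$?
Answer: $5$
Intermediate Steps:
$X{\left(t \right)} = 0$
$u{\left(m \right)} = \sqrt{-121 + m}$ ($u{\left(m \right)} = \sqrt{m - 121} = \sqrt{-121 + m}$)
$\left(55 + \frac{1}{-23}\right) X{\left(\frac{3 - 7}{4 + 6} \right)} + u{\left(146 \right)} = \left(55 + \frac{1}{-23}\right) 0 + \sqrt{-121 + 146} = \left(55 - \frac{1}{23}\right) 0 + \sqrt{25} = \frac{1264}{23} \cdot 0 + 5 = 0 + 5 = 5$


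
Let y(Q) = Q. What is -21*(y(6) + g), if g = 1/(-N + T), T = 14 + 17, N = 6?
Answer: -3171/25 ≈ -126.84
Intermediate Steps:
T = 31
g = 1/25 (g = 1/(-1*6 + 31) = 1/(-6 + 31) = 1/25 ≈ 0.040000)
-21*(y(6) + g) = -21*(6 + 1/25) = -21*151/25 = -3171/25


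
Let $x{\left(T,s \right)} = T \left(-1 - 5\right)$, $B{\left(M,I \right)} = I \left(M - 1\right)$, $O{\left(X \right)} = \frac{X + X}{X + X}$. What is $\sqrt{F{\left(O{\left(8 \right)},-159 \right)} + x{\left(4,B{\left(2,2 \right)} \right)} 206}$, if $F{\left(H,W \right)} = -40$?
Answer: $2 i \sqrt{1246} \approx 70.597 i$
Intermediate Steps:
$O{\left(X \right)} = 1$ ($O{\left(X \right)} = \frac{2 X}{2 X} = 2 X \frac{1}{2 X} = 1$)
$B{\left(M,I \right)} = I \left(-1 + M\right)$
$x{\left(T,s \right)} = - 6 T$ ($x{\left(T,s \right)} = T \left(-6\right) = - 6 T$)
$\sqrt{F{\left(O{\left(8 \right)},-159 \right)} + x{\left(4,B{\left(2,2 \right)} \right)} 206} = \sqrt{-40 + \left(-6\right) 4 \cdot 206} = \sqrt{-40 - 4944} = \sqrt{-4984} = 2 i \sqrt{1246}$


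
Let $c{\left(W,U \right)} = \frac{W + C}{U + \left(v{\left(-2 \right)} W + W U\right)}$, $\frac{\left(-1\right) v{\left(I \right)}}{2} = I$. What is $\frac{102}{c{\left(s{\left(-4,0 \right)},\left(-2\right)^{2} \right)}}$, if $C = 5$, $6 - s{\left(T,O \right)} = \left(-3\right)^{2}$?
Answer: $-1020$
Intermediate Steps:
$s{\left(T,O \right)} = -3$ ($s{\left(T,O \right)} = 6 - \left(-3\right)^{2} = 6 - 9 = -3$)
$v{\left(I \right)} = - 2 I$
$c{\left(W,U \right)} = \frac{5 + W}{U + 4 W + U W}$ ($c{\left(W,U \right)} = \frac{W + 5}{U + \left(\left(-2\right) \left(-2\right) W + W U\right)} = \frac{5 + W}{U + \left(4 W + U W\right)} = \frac{5 + W}{U + 4 W + U W}$)
$\frac{102}{c{\left(s{\left(-4,0 \right)},\left(-2\right)^{2} \right)}} = \frac{102}{\frac{1}{\left(-2\right)^{2} + 4 \left(-3\right) + \left(-2\right)^{2} \left(-3\right)} \left(5 - 3\right)} = \frac{102}{\frac{1}{4 - 12 + 4 \left(-3\right)} 2} = \frac{102}{\frac{1}{4 - 12 - 12} \cdot 2} = \frac{102}{\frac{1}{-20} \cdot 2} = \frac{102}{\left(- \frac{1}{20}\right) 2} = \frac{102}{- \frac{1}{10}} = 102 \left(-10\right) = -1020$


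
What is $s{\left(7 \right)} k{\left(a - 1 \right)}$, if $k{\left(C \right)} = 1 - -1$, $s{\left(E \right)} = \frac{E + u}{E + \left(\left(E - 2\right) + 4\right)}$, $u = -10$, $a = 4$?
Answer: $- \frac{3}{8} \approx -0.375$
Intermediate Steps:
$s{\left(E \right)} = \frac{-10 + E}{2 + 2 E}$ ($s{\left(E \right)} = \frac{E - 10}{E + \left(\left(E - 2\right) + 4\right)} = \frac{-10 + E}{E + \left(\left(-2 + E\right) + 4\right)} = \frac{-10 + E}{E + \left(2 + E\right)} = \frac{-10 + E}{2 + 2 E}$)
$k{\left(C \right)} = 2$ ($k{\left(C \right)} = 1 + 1 = 2$)
$s{\left(7 \right)} k{\left(a - 1 \right)} = \frac{-10 + 7}{2 \left(1 + 7\right)} 2 = \frac{1}{2} \cdot \frac{1}{8} \left(-3\right) 2 = \left(- \frac{3}{16}\right) 2 = - \frac{3}{8}$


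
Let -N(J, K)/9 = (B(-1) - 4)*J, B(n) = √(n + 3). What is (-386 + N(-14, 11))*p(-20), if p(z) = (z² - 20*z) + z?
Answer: -694200 + 98280*√2 ≈ -5.5521e+5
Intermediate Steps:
B(n) = √(3 + n)
N(J, K) = -9*J*(-4 + √2) (N(J, K) = -9*(√(3 - 1) - 4)*J = -9*(√2 - 4)*J = -9*(-4 + √2)*J = -9*J*(-4 + √2))
p(z) = z² - 19*z
(-386 + N(-14, 11))*p(-20) = (-386 + 9*(-14)*(4 - √2))*(-20*(-19 - 20)) = (-386 + (-504 + 126*√2))*(-20*(-39)) = (-890 + 126*√2)*780 = -694200 + 98280*√2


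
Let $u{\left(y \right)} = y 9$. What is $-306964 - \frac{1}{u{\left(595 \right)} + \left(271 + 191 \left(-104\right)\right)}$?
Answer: $- \frac{4370553431}{14238} \approx -3.0696 \cdot 10^{5}$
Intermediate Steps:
$u{\left(y \right)} = 9 y$
$-306964 - \frac{1}{u{\left(595 \right)} + \left(271 + 191 \left(-104\right)\right)} = -306964 - \frac{1}{9 \cdot 595 + \left(271 + 191 \left(-104\right)\right)} = -306964 - \frac{1}{5355 + \left(271 - 19864\right)} = -306964 - \frac{1}{5355 - 19593} = -306964 - \frac{1}{-14238} = -306964 - - \frac{1}{14238} = -306964 + \frac{1}{14238} = - \frac{4370553431}{14238}$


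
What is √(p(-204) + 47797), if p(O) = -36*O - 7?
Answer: 3*√6126 ≈ 234.81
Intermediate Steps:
p(O) = -7 - 36*O (p(O) = -36*O - 7 = -7 - 36*O)
√(p(-204) + 47797) = √((-7 - 36*(-204)) + 47797) = √((-7 + 7344) + 47797) = √(7337 + 47797) = √55134 = 3*√6126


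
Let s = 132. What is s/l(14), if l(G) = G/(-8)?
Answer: -528/7 ≈ -75.429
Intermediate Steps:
l(G) = -G/8 (l(G) = G*(-1/8) = -G/8)
s/l(14) = 132/((-1/8*14)) = 132/(-7/4) = 132*(-4/7) = -528/7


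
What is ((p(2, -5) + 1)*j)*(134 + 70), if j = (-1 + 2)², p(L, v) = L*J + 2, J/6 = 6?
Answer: 15300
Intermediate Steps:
J = 36 (J = 6*6 = 36)
p(L, v) = 2 + 36*L (p(L, v) = L*36 + 2 = 36*L + 2 = 2 + 36*L)
j = 1 (j = 1² = 1)
((p(2, -5) + 1)*j)*(134 + 70) = (((2 + 36*2) + 1)*1)*(134 + 70) = (((2 + 72) + 1)*1)*204 = ((74 + 1)*1)*204 = (75*1)*204 = 75*204 = 15300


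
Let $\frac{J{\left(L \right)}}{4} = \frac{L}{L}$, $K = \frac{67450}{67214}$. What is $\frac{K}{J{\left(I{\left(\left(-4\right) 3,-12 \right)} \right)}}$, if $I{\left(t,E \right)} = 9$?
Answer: $\frac{33725}{134428} \approx 0.25088$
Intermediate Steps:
$K = \frac{33725}{33607}$ ($K = 67450 \cdot \frac{1}{67214} = \frac{33725}{33607} \approx 1.0035$)
$J{\left(L \right)} = 4$ ($J{\left(L \right)} = 4 \frac{L}{L} = 4 \cdot 1 = 4$)
$\frac{K}{J{\left(I{\left(\left(-4\right) 3,-12 \right)} \right)}} = \frac{33725}{33607 \cdot 4} = \frac{33725}{33607} \cdot \frac{1}{4} = \frac{33725}{134428}$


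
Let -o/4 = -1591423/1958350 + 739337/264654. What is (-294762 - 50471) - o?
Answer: -44731258534096117/129571290225 ≈ -3.4523e+5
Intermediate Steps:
o = -1026704151308/129571290225 (o = -4*(-1591423/1958350 + 739337/264654) = -4*256676037827/129571290225 = -1026704151308/129571290225 ≈ -7.9239)
(-294762 - 50471) - o = (-294762 - 50471) - 1*(-1026704151308/129571290225) = -345233 + 1026704151308/129571290225 = -44731258534096117/129571290225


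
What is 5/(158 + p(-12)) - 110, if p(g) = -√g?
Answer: -1373285/12488 + 5*I*√3/12488 ≈ -109.97 + 0.00069349*I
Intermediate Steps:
5/(158 + p(-12)) - 110 = 5/(158 - √(-12)) - 110 = 5/(158 - 2*I*√3) - 110 = -110 + 5/(158 - 2*I*√3)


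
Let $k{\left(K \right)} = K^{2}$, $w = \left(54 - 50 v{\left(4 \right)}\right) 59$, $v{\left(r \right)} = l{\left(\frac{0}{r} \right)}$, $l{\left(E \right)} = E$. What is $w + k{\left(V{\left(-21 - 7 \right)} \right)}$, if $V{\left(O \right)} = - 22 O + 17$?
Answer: $403875$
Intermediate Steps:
$V{\left(O \right)} = 17 - 22 O$
$v{\left(r \right)} = 0$ ($v{\left(r \right)} = \frac{0}{r} = 0$)
$w = 3186$ ($w = \left(54 - 0\right) 59 = \left(54 + 0\right) 59 = 54 \cdot 59 = 3186$)
$w + k{\left(V{\left(-21 - 7 \right)} \right)} = 3186 + \left(17 - 22 \left(-21 - 7\right)\right)^{2} = 3186 + \left(17 - -616\right)^{2} = 3186 + \left(17 + 616\right)^{2} = 3186 + 633^{2} = 3186 + 400689 = 403875$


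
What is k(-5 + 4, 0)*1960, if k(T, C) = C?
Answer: 0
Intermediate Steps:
k(-5 + 4, 0)*1960 = 0*1960 = 0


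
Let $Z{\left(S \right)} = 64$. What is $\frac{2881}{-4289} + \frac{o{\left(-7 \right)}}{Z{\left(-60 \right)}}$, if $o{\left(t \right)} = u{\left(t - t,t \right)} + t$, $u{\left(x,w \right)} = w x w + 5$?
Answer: $- \frac{96481}{137248} \approx -0.70297$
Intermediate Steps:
$u{\left(x,w \right)} = 5 + x w^{2}$ ($u{\left(x,w \right)} = x w^{2} + 5 = 5 + x w^{2}$)
$o{\left(t \right)} = 5 + t$ ($o{\left(t \right)} = \left(5 + \left(t - t\right) t^{2}\right) + t = \left(5 + 0 t^{2}\right) + t = \left(5 + 0\right) + t = 5 + t$)
$\frac{2881}{-4289} + \frac{o{\left(-7 \right)}}{Z{\left(-60 \right)}} = \frac{2881}{-4289} + \frac{5 - 7}{64} = 2881 \left(- \frac{1}{4289}\right) - \frac{1}{32} = - \frac{2881}{4289} - \frac{1}{32} = - \frac{96481}{137248}$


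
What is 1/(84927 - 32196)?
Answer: 1/52731 ≈ 1.8964e-5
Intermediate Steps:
1/(84927 - 32196) = 1/52731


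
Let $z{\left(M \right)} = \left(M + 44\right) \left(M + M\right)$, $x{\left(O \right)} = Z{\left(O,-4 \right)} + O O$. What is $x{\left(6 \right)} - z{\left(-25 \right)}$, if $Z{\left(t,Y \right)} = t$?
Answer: $992$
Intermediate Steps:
$x{\left(O \right)} = O + O^{2}$ ($x{\left(O \right)} = O + O O = O + O^{2}$)
$z{\left(M \right)} = 2 M \left(44 + M\right)$ ($z{\left(M \right)} = \left(44 + M\right) 2 M = 2 M \left(44 + M\right)$)
$x{\left(6 \right)} - z{\left(-25 \right)} = 6 \left(1 + 6\right) - 2 \left(-25\right) \left(44 - 25\right) = 6 \cdot 7 - 2 \left(-25\right) 19 = 42 - -950 = 42 + 950 = 992$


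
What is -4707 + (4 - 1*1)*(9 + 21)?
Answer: -4617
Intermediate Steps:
-4707 + (4 - 1*1)*(9 + 21) = -4707 + (4 - 1)*30 = -4707 + 3*30 = -4707 + 90 = -4617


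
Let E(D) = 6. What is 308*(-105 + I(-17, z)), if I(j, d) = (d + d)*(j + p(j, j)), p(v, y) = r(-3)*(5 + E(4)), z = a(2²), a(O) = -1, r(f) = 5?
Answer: -55748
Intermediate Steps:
z = -1
p(v, y) = 55 (p(v, y) = 5*(5 + 6) = 5*11 = 55)
I(j, d) = 2*d*(55 + j) (I(j, d) = (d + d)*(j + 55) = (2*d)*(55 + j) = 2*d*(55 + j))
308*(-105 + I(-17, z)) = 308*(-105 + 2*(-1)*(55 - 17)) = 308*(-105 + 2*(-1)*38) = 308*(-105 - 76) = 308*(-181) = -55748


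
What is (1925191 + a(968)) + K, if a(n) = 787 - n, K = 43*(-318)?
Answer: 1911336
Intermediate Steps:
K = -13674
(1925191 + a(968)) + K = (1925191 + (787 - 1*968)) - 13674 = (1925191 + (787 - 968)) - 13674 = (1925191 - 181) - 13674 = 1925010 - 13674 = 1911336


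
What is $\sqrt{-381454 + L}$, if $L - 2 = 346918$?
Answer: $i \sqrt{34534} \approx 185.83 i$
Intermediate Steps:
$L = 346920$ ($L = 2 + 346918 = 346920$)
$\sqrt{-381454 + L} = \sqrt{-381454 + 346920} = \sqrt{-34534} = i \sqrt{34534}$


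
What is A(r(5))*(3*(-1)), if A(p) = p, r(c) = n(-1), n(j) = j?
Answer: 3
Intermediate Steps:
r(c) = -1
A(r(5))*(3*(-1)) = -3*(-1) = -1*(-3) = 3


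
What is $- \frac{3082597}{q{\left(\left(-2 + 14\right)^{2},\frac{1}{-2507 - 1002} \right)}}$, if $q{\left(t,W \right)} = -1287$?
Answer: $\frac{3082597}{1287} \approx 2395.2$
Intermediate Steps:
$- \frac{3082597}{q{\left(\left(-2 + 14\right)^{2},\frac{1}{-2507 - 1002} \right)}} = - \frac{3082597}{-1287} = \left(-3082597\right) \left(- \frac{1}{1287}\right) = \frac{3082597}{1287}$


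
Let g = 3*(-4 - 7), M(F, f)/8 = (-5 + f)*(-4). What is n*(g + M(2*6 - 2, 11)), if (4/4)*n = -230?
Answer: 51750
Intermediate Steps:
n = -230
M(F, f) = 160 - 32*f (M(F, f) = 8*((-5 + f)*(-4)) = 8*(20 - 4*f) = 160 - 32*f)
g = -33 (g = 3*(-11) = -33)
n*(g + M(2*6 - 2, 11)) = -230*(-33 + (160 - 32*11)) = -230*(-33 + (160 - 352)) = -230*(-33 - 192) = -230*(-225) = 51750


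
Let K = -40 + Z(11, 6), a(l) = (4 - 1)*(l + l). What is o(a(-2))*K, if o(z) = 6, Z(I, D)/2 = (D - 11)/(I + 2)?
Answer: -3180/13 ≈ -244.62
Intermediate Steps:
Z(I, D) = 2*(-11 + D)/(2 + I) (Z(I, D) = 2*((D - 11)/(I + 2)) = 2*((-11 + D)/(2 + I)) = 2*(-11 + D)/(2 + I))
a(l) = 6*l (a(l) = 3*(2*l) = 6*l)
K = -530/13 (K = -40 + 2*(-11 + 6)/(2 + 11) = -40 + 2*(-5)/13 = -40 + 2*(1/13)*(-5) = -40 - 10/13 = -530/13 ≈ -40.769)
o(a(-2))*K = 6*(-530/13) = -3180/13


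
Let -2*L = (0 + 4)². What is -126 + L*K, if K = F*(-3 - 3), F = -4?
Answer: -318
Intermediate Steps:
L = -8 (L = -(0 + 4)²/2 = -½*4² = -½*16 = -8)
K = 24 (K = -4*(-3 - 3) = -4*(-6) = 24)
-126 + L*K = -126 - 8*24 = -126 - 192 = -318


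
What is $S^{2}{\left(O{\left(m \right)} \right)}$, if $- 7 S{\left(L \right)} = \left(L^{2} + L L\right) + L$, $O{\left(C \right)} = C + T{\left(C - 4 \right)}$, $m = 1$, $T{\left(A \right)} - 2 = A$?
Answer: $0$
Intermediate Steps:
$T{\left(A \right)} = 2 + A$
$O{\left(C \right)} = -2 + 2 C$ ($O{\left(C \right)} = C + \left(2 + \left(C - 4\right)\right) = C + \left(2 + \left(-4 + C\right)\right) = C + \left(-2 + C\right) = -2 + 2 C$)
$S{\left(L \right)} = - \frac{2 L^{2}}{7} - \frac{L}{7}$ ($S{\left(L \right)} = - \frac{\left(L^{2} + L L\right) + L}{7} = - \frac{\left(L^{2} + L^{2}\right) + L}{7} = - \frac{2 L^{2} + L}{7} = - \frac{L + 2 L^{2}}{7} = - \frac{2 L^{2}}{7} - \frac{L}{7}$)
$S^{2}{\left(O{\left(m \right)} \right)} = \left(- \frac{\left(-2 + 2 \cdot 1\right) \left(1 + 2 \left(-2 + 2 \cdot 1\right)\right)}{7}\right)^{2} = \left(- \frac{\left(-2 + 2\right) \left(1 + 2 \left(-2 + 2\right)\right)}{7}\right)^{2} = \left(\left(- \frac{1}{7}\right) 0 \left(1 + 2 \cdot 0\right)\right)^{2} = \left(\left(- \frac{1}{7}\right) 0 \left(1 + 0\right)\right)^{2} = \left(\left(- \frac{1}{7}\right) 0 \cdot 1\right)^{2} = 0^{2} = 0$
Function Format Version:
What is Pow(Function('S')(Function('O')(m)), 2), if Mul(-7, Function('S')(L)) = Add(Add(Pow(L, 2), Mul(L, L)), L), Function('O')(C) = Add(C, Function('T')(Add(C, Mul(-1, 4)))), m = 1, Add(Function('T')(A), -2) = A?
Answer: 0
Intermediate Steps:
Function('T')(A) = Add(2, A)
Function('O')(C) = Add(-2, Mul(2, C)) (Function('O')(C) = Add(C, Add(2, Add(C, Mul(-1, 4)))) = Add(C, Add(2, Add(C, -4))) = Add(C, Add(2, Add(-4, C))) = Add(C, Add(-2, C)) = Add(-2, Mul(2, C)))
Function('S')(L) = Add(Mul(Rational(-2, 7), Pow(L, 2)), Mul(Rational(-1, 7), L)) (Function('S')(L) = Mul(Rational(-1, 7), Add(Add(Pow(L, 2), Mul(L, L)), L)) = Mul(Rational(-1, 7), Add(Add(Pow(L, 2), Pow(L, 2)), L)) = Mul(Rational(-1, 7), Add(Mul(2, Pow(L, 2)), L)) = Mul(Rational(-1, 7), Add(L, Mul(2, Pow(L, 2)))) = Add(Mul(Rational(-2, 7), Pow(L, 2)), Mul(Rational(-1, 7), L)))
Pow(Function('S')(Function('O')(m)), 2) = Pow(Mul(Rational(-1, 7), Add(-2, Mul(2, 1)), Add(1, Mul(2, Add(-2, Mul(2, 1))))), 2) = Pow(Mul(Rational(-1, 7), Add(-2, 2), Add(1, Mul(2, Add(-2, 2)))), 2) = Pow(Mul(Rational(-1, 7), 0, Add(1, Mul(2, 0))), 2) = Pow(Mul(Rational(-1, 7), 0, Add(1, 0)), 2) = Pow(Mul(Rational(-1, 7), 0, 1), 2) = Pow(0, 2) = 0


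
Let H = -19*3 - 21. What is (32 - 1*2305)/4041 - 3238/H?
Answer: 2151244/52533 ≈ 40.950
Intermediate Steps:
H = -78 (H = -57 - 21 = -78)
(32 - 1*2305)/4041 - 3238/H = (32 - 1*2305)/4041 - 3238/(-78) = (32 - 2305)*(1/4041) - 3238*(-1/78) = -2273*1/4041 + 1619/39 = -2273/4041 + 1619/39 = 2151244/52533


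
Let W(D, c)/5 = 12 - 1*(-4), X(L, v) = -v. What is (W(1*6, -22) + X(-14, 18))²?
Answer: 3844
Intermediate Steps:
W(D, c) = 80 (W(D, c) = 5*(12 - 1*(-4)) = 5*(12 + 4) = 5*16 = 80)
(W(1*6, -22) + X(-14, 18))² = (80 - 1*18)² = (80 - 18)² = 62² = 3844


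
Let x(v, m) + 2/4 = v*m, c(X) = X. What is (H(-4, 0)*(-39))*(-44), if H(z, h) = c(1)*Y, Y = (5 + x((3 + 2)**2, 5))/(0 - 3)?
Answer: -74074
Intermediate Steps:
x(v, m) = -1/2 + m*v (x(v, m) = -1/2 + v*m = -1/2 + m*v)
Y = -259/6 (Y = (5 + (-1/2 + 5*(3 + 2)**2))/(0 - 3) = (5 + (-1/2 + 5*5**2))/(-3) = (5 + (-1/2 + 5*25))*(-1/3) = (5 + (-1/2 + 125))*(-1/3) = (5 + 249/2)*(-1/3) = (259/2)*(-1/3) = -259/6 ≈ -43.167)
H(z, h) = -259/6 (H(z, h) = 1*(-259/6) = -259/6)
(H(-4, 0)*(-39))*(-44) = -259/6*(-39)*(-44) = (3367/2)*(-44) = -74074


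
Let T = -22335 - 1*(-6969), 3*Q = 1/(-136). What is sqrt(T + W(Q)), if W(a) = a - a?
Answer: I*sqrt(15366) ≈ 123.96*I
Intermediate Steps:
Q = -1/408 (Q = (1/3)/(-136) = (1/3)*(-1/136) = -1/408 ≈ -0.0024510)
T = -15366 (T = -22335 + 6969 = -15366)
W(a) = 0
sqrt(T + W(Q)) = sqrt(-15366 + 0) = sqrt(-15366) = I*sqrt(15366)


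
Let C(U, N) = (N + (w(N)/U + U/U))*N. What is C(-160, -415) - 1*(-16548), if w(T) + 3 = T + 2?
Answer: 187279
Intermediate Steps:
w(T) = -1 + T (w(T) = -3 + (T + 2) = -3 + (2 + T) = -1 + T)
C(U, N) = N*(1 + N + (-1 + N)/U) (C(U, N) = (N + ((-1 + N)/U + U/U))*N = (N + ((-1 + N)/U + 1))*N = (N + (1 + (-1 + N)/U))*N = (1 + N + (-1 + N)/U)*N = N*(1 + N + (-1 + N)/U))
C(-160, -415) - 1*(-16548) = -415*(-1 - 415 - 160*(1 - 415))/(-160) - 1*(-16548) = -415*(-1/160)*(-1 - 415 - 160*(-414)) + 16548 = -415*(-1/160)*(-1 - 415 + 66240) + 16548 = -415*(-1/160)*65824 + 16548 = 170731 + 16548 = 187279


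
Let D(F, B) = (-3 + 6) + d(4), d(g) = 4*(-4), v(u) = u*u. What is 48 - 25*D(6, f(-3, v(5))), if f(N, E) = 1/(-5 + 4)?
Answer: 373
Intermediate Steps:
v(u) = u**2
d(g) = -16
f(N, E) = -1 (f(N, E) = 1/(-1) = -1)
D(F, B) = -13 (D(F, B) = (-3 + 6) - 16 = 3 - 16 = -13)
48 - 25*D(6, f(-3, v(5))) = 48 - 25*(-13) = 48 + 325 = 373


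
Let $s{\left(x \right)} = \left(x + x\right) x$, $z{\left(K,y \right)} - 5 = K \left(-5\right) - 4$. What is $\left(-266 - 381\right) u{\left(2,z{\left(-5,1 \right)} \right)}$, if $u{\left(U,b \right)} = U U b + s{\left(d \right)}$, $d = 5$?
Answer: $-99638$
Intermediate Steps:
$z{\left(K,y \right)} = 1 - 5 K$ ($z{\left(K,y \right)} = 5 + \left(K \left(-5\right) - 4\right) = 5 - \left(4 + 5 K\right) = 1 - 5 K$)
$s{\left(x \right)} = 2 x^{2}$ ($s{\left(x \right)} = 2 x x = 2 x^{2}$)
$u{\left(U,b \right)} = 50 + b U^{2}$ ($u{\left(U,b \right)} = U U b + 2 \cdot 5^{2} = U^{2} b + 2 \cdot 25 = b U^{2} + 50 = 50 + b U^{2}$)
$\left(-266 - 381\right) u{\left(2,z{\left(-5,1 \right)} \right)} = \left(-266 - 381\right) \left(50 + \left(1 - -25\right) 2^{2}\right) = - 647 \left(50 + \left(1 + 25\right) 4\right) = - 647 \left(50 + 26 \cdot 4\right) = - 647 \left(50 + 104\right) = \left(-647\right) 154 = -99638$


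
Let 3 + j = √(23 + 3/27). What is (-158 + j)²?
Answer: 233497/9 - 1288*√13/3 ≈ 24396.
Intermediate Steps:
j = -3 + 4*√13/3 (j = -3 + √(23 + 3/27) = -3 + √(23 + 3*(1/27)) = -3 + √(23 + ⅑) = -3 + √(208/9) = -3 + 4*√13/3 ≈ 1.8074)
(-158 + j)² = (-158 + (-3 + 4*√13/3))² = (-161 + 4*√13/3)²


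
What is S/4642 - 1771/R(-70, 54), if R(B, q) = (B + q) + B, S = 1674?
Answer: 4182473/199606 ≈ 20.954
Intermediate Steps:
R(B, q) = q + 2*B
S/4642 - 1771/R(-70, 54) = 1674/4642 - 1771/(54 + 2*(-70)) = 1674*(1/4642) - 1771/(54 - 140) = 837/2321 - 1771/(-86) = 837/2321 - 1771*(-1/86) = 837/2321 + 1771/86 = 4182473/199606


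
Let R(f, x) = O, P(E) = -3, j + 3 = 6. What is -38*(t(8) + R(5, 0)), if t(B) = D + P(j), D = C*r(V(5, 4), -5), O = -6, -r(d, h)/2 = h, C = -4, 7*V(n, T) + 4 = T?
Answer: 1862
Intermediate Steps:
j = 3 (j = -3 + 6 = 3)
V(n, T) = -4/7 + T/7
r(d, h) = -2*h
R(f, x) = -6
D = -40 (D = -(-8)*(-5) = -4*10 = -40)
t(B) = -43 (t(B) = -40 - 3 = -43)
-38*(t(8) + R(5, 0)) = -38*(-43 - 6) = -38*(-49) = 1862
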